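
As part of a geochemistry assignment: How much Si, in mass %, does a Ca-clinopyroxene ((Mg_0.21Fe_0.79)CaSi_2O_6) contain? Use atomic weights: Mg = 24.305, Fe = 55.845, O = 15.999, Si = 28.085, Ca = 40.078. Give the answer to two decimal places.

Formula mass = 0.21*24.305 + 0.79*55.845 + 1*40.078 + 2*28.085 + 6*15.999 = 241.464 g/mol, of which 56.170 g is Si.
So Si makes up 56.170/241.464 = 0.2326 of the mass, i.e. 23.26%.

23.26 mass %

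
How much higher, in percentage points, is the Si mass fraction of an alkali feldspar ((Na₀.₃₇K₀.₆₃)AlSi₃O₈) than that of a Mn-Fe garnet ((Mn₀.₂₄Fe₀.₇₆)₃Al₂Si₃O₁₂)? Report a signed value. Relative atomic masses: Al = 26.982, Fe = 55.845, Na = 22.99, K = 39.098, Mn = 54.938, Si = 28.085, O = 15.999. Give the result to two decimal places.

13.98 percentage points

Si in (Na₀.₃₇K₀.₆₃)AlSi₃O₈: molar mass 272.367 g/mol; 3×28.085 = 84.255 g → 30.93 wt%.
Si in (Mn₀.₂₄Fe₀.₇₆)₃Al₂Si₃O₁₂: molar mass 497.089 g/mol; 3×28.085 = 84.255 g → 16.95 wt%.
Difference = 30.93 − 16.95 = 13.98 percentage points.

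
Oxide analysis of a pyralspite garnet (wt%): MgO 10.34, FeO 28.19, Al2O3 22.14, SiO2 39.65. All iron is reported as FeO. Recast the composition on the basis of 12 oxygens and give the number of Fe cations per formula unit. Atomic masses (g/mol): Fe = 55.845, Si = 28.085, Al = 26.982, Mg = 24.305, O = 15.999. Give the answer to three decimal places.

10.34 wt% MgO ÷ 40.304 g/mol = 0.25655 mol, giving 0.25655 Mg and 0.25655 O.
28.19 wt% FeO ÷ 71.844 g/mol = 0.39238 mol, giving 0.39238 Fe and 0.39238 O.
22.14 wt% Al2O3 ÷ 101.961 g/mol = 0.21714 mol, giving 0.43428 Al and 0.65142 O.
39.65 wt% SiO2 ÷ 60.083 g/mol = 0.65992 mol, giving 0.65992 Si and 1.31984 O.
Oxygen sums to 2.62019; scaling by 12/2.62019 = 4.57982 puts the formula on 12 O.
Fe: 0.39238 × 4.57982 = 1.797 atoms per formula unit.

1.797 Fe apfu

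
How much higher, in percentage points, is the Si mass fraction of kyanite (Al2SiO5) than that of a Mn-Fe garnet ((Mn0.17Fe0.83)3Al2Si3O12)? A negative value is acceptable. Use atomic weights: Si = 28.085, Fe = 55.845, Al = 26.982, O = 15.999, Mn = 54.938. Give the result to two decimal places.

0.39 percentage points

First mineral: 28.085 g Si in 162.044 g formula = 17.33 wt% Si.
Second mineral: 84.255 g Si in 497.279 g formula = 16.94 wt% Si.
17.33% − 16.94% gives a difference of 0.39 percentage points.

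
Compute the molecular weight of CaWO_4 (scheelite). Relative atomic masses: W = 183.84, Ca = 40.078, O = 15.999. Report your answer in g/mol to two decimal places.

Ca: 1 × 40.078 = 40.0780
W: 1 × 183.84 = 183.8400
O: 4 × 15.999 = 63.9960
Summing the contributions gives the formula mass.

287.91 g/mol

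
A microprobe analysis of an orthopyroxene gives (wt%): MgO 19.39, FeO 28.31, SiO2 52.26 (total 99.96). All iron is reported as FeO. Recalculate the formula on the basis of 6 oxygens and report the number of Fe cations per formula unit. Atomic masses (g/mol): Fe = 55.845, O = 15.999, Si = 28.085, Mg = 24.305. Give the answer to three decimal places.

MgO: 19.39/40.304 = 0.48109 mol → 0.48109 mol Mg, 0.48109 mol O.
FeO: 28.31/71.844 = 0.39405 mol → 0.39405 mol Fe, 0.39405 mol O.
SiO2: 52.26/60.083 = 0.86980 mol → 0.86980 mol Si, 1.73960 mol O.
Total oxygen = 2.61474 mol. Normalization factor = 6/2.61474 = 2.29468.
Fe per 6 O = 0.39405 × 2.29468 = 0.904.

0.904 Fe apfu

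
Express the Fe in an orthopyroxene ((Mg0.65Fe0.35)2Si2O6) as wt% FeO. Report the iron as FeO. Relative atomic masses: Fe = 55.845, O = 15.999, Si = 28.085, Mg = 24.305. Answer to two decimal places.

22.57 wt%

Molar mass of (Mg0.65Fe0.35)2Si2O6 = 1.30·24.305 + 0.70·55.845 + 2·28.085 + 6·15.999 = 222.852 g/mol.
Each formula unit contains 0.70 Fe, equivalent to 0.70/1 = 0.7000 mol FeO.
M(FeO) = 1×55.845 + 1×15.999 = 71.844 g/mol.
Mass of FeO per formula unit = 0.7000 × 71.844 = 50.291 g.
FeO wt% = 50.291 / 222.852 × 100 = 22.57%.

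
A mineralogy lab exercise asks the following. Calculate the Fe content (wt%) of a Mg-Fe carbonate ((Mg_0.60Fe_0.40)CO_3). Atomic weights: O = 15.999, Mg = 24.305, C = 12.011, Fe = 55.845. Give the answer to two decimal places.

Molar mass of (Mg_0.60Fe_0.40)CO_3: 0.60×24.305 + 0.40×55.845 + 1×12.011 + 3×15.999 = 96.929 g/mol.
Mass of Fe per formula unit: 0.40 × 55.845 = 22.338 g.
Weight fraction Fe = 22.338 / 96.929 = 0.2305.

23.05 wt%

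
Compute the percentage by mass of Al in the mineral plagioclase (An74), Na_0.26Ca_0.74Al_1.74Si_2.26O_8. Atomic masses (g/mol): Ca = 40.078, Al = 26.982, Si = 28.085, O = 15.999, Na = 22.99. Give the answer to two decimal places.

17.13 wt%

Molar mass of Na_0.26Ca_0.74Al_1.74Si_2.26O_8: 0.26*22.99 + 0.74*40.078 + 1.74*26.982 + 2.26*28.085 + 8*15.999 = 274.048 g/mol.
Mass of Al per formula unit: 1.74 × 26.982 = 46.949 g.
Weight fraction Al = 46.949 / 274.048 = 0.1713.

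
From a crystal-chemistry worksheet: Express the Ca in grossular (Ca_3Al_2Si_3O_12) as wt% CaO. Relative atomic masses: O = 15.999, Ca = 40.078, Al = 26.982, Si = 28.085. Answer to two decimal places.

Molar mass of Ca_3Al_2Si_3O_12 = 3·40.078 + 2·26.982 + 3·28.085 + 12·15.999 = 450.441 g/mol.
Each formula unit contains 3 Ca, equivalent to 3/1 = 3.0000 mol CaO.
M(CaO) = 1×40.078 + 1×15.999 = 56.077 g/mol.
Mass of CaO per formula unit = 3.0000 × 56.077 = 168.231 g.
CaO wt% = 168.231 / 450.441 × 100 = 37.35%.

37.35 wt%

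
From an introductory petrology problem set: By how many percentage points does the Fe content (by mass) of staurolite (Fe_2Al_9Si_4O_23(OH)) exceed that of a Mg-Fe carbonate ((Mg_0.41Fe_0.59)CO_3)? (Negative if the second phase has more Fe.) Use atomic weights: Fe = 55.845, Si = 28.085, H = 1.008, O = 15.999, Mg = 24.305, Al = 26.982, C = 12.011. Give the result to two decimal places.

-18.90 percentage points

First mineral: 111.690 g Fe in 851.852 g formula = 13.11 wt% Fe.
Second mineral: 32.949 g Fe in 102.922 g formula = 32.01 wt% Fe.
13.11% − 32.01% gives a difference of -18.90 percentage points.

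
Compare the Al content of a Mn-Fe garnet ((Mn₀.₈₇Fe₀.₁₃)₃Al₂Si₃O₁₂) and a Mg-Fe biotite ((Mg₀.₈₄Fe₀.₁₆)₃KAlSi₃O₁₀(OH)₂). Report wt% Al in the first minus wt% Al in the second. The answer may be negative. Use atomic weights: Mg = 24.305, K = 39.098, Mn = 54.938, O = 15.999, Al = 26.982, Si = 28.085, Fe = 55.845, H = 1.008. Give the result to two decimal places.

First mineral: 53.964 g Al in 495.375 g formula = 10.89 wt% Al.
Second mineral: 26.982 g Al in 432.393 g formula = 6.24 wt% Al.
10.89% − 6.24% gives a difference of 4.65 percentage points.

4.65 percentage points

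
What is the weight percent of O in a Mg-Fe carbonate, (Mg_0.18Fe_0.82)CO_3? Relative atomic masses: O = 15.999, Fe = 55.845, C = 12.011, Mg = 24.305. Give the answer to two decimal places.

43.56 wt%

M((Mg_0.18Fe_0.82)CO_3) = 110.176 g/mol.
O contributes 3 × 15.999 = 47.997 g per mole.
47.997/110.176 = 0.4356 → 43.56%.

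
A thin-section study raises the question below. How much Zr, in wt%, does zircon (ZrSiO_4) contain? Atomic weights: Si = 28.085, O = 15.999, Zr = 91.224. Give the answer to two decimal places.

M(ZrSiO_4) = 183.305 g/mol.
Zr contributes 1 × 91.224 = 91.224 g per mole.
91.224/183.305 = 0.4977 → 49.77%.

49.77 wt%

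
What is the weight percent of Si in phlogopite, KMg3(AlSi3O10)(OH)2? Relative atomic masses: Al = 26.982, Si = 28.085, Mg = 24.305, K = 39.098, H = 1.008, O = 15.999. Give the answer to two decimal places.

M(KMg3(AlSi3O10)(OH)2) = 417.254 g/mol.
Si contributes 3 × 28.085 = 84.255 g per mole.
84.255/417.254 = 0.2019 → 20.19%.

20.19 weight percent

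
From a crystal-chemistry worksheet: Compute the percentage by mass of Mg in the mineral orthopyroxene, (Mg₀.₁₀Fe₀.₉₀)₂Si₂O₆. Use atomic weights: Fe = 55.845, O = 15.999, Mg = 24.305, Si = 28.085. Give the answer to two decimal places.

Formula mass = 0.20*24.305 + 1.80*55.845 + 2*28.085 + 6*15.999 = 257.546 g/mol, of which 4.861 g is Mg.
So Mg makes up 4.861/257.546 = 0.0189 of the mass, i.e. 1.89%.

1.89 weight percent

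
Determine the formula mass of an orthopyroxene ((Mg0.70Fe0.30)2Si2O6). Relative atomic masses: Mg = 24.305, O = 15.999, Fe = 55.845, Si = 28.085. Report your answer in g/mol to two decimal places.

Mg: 1.40 × 24.305 = 34.0270
Fe: 0.60 × 55.845 = 33.5070
Si: 2 × 28.085 = 56.1700
O: 6 × 15.999 = 95.9940
Summing the contributions gives the formula mass.

219.70 g/mol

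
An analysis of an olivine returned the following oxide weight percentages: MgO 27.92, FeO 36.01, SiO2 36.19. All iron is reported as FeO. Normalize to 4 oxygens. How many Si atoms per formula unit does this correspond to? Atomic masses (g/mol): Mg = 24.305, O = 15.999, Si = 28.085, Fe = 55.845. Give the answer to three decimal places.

27.92 wt% MgO ÷ 40.304 g/mol = 0.69274 mol, giving 0.69274 Mg and 0.69274 O.
36.01 wt% FeO ÷ 71.844 g/mol = 0.50122 mol, giving 0.50122 Fe and 0.50122 O.
36.19 wt% SiO2 ÷ 60.083 g/mol = 0.60233 mol, giving 0.60233 Si and 1.20466 O.
Oxygen sums to 2.39862; scaling by 4/2.39862 = 1.66763 puts the formula on 4 O.
Si: 0.60233 × 1.66763 = 1.004 atoms per formula unit.

1.004 Si apfu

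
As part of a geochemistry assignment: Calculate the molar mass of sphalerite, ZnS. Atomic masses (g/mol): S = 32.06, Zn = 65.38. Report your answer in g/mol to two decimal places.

97.44 g/mol

Zn: 1 × 65.38 = 65.3800
S: 1 × 32.06 = 32.0600
Summing the contributions gives the formula mass.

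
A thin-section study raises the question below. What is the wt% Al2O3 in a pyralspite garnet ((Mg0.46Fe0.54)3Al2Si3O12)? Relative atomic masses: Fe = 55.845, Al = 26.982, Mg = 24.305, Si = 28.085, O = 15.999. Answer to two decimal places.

22.45 wt%

Molar mass of (Mg0.46Fe0.54)3Al2Si3O12 = 1.38×24.305 + 1.62×55.845 + 2×26.982 + 3×28.085 + 12×15.999 = 454.217 g/mol.
Each formula unit contains 2 Al, equivalent to 2/2 = 1.0000 mol Al2O3.
M(Al2O3) = 2×26.982 + 3×15.999 = 101.961 g/mol.
Mass of Al2O3 per formula unit = 1.0000 × 101.961 = 101.961 g.
Al2O3 wt% = 101.961 / 454.217 × 100 = 22.45%.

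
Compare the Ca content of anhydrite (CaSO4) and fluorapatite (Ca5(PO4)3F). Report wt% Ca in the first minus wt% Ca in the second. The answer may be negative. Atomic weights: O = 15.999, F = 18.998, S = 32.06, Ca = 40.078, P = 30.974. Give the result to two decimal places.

M(CaSO4) = 136.134 g/mol, so wt% Ca = 40.078/136.134 × 100 = 29.44%.
M(Ca5(PO4)3F) = 504.298 g/mol, so wt% Ca = 200.390/504.298 × 100 = 39.74%.
29.44 − 39.74 = -10.30 pp.

-10.30 percentage points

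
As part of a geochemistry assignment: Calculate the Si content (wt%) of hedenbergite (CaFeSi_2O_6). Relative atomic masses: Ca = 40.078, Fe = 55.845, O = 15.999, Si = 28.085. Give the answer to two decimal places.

22.64 wt%

Formula mass = 1×40.078 + 1×55.845 + 2×28.085 + 6×15.999 = 248.087 g/mol, of which 56.170 g is Si.
So Si makes up 56.170/248.087 = 0.2264 of the mass, i.e. 22.64%.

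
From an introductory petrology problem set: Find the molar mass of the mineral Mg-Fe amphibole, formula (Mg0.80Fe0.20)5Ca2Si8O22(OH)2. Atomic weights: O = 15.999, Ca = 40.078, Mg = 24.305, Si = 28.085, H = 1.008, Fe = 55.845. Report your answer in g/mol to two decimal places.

843.89 g/mol

Mg: 4 × 24.305 = 97.2200
Fe: 1 × 55.845 = 55.8450
Ca: 2 × 40.078 = 80.1560
Si: 8 × 28.085 = 224.6800
O: 24 × 15.999 = 383.9760
H: 2 × 1.008 = 2.0160
Summing the contributions gives the formula mass.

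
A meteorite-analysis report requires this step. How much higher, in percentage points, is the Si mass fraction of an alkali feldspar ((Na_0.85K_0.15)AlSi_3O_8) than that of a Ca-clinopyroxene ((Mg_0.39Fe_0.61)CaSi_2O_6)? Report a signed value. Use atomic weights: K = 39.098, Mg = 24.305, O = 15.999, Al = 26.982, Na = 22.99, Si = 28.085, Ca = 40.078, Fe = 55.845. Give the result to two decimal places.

M((Na_0.85K_0.15)AlSi_3O_8) = 264.635 g/mol, so wt% Si = 84.255/264.635 × 100 = 31.84%.
M((Mg_0.39Fe_0.61)CaSi_2O_6) = 235.786 g/mol, so wt% Si = 56.170/235.786 × 100 = 23.82%.
31.84 − 23.82 = 8.02 pp.

8.02 percentage points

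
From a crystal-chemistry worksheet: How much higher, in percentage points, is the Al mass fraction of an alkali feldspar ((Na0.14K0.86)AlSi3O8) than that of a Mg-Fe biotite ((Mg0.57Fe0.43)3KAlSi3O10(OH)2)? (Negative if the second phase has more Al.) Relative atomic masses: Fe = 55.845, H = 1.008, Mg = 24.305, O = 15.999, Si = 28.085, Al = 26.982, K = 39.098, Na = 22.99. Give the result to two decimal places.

3.88 percentage points

Al in (Na0.14K0.86)AlSi3O8: molar mass 276.072 g/mol; 1×26.982 = 26.982 g → 9.77 wt%.
Al in (Mg0.57Fe0.43)3KAlSi3O10(OH)2: molar mass 457.941 g/mol; 1×26.982 = 26.982 g → 5.89 wt%.
Difference = 9.77 − 5.89 = 3.88 percentage points.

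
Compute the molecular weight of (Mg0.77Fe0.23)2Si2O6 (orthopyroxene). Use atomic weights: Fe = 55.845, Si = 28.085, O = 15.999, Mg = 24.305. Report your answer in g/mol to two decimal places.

Mg: 1.54 × 24.305 = 37.4297
Fe: 0.46 × 55.845 = 25.6887
Si: 2 × 28.085 = 56.1700
O: 6 × 15.999 = 95.9940
Summing the contributions gives the formula mass.

215.28 g/mol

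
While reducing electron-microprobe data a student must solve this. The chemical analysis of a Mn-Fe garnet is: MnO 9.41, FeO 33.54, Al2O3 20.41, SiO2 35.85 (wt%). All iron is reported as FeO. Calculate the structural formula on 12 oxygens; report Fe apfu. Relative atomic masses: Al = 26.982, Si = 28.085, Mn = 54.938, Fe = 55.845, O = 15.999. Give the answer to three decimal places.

MnO: 9.41/70.937 = 0.13265 mol → 0.13265 mol Mn, 0.13265 mol O.
FeO: 33.54/71.844 = 0.46684 mol → 0.46684 mol Fe, 0.46684 mol O.
Al2O3: 20.41/101.961 = 0.20017 mol → 0.40034 mol Al, 0.60051 mol O.
SiO2: 35.85/60.083 = 0.59667 mol → 0.59667 mol Si, 1.19334 mol O.
Total oxygen = 2.39334 mol. Normalization factor = 12/2.39334 = 5.01391.
Fe per 12 O = 0.46684 × 5.01391 = 2.341.

2.341 Fe apfu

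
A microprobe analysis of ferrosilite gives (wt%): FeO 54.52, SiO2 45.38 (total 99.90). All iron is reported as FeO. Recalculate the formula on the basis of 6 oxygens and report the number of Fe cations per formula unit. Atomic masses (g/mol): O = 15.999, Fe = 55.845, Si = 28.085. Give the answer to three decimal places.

2.006 Fe apfu

FeO (M=71.844): mol = 0.75887; Fe = 0.75887, O = 0.75887.
SiO2 (M=60.083): mol = 0.75529; Si = 0.75529, O = 1.51058.
ΣO = 2.26945; factor = 6/ΣO = 2.64381.
Fe apfu = 0.75887 × 2.64381 = 2.006.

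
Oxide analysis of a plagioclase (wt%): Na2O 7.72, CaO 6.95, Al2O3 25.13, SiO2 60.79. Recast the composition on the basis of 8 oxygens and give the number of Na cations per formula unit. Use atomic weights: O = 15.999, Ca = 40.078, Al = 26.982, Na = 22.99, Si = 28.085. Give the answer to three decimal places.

Na2O: 7.72/61.979 = 0.12456 mol → 0.24912 mol Na, 0.12456 mol O.
CaO: 6.95/56.077 = 0.12394 mol → 0.12394 mol Ca, 0.12394 mol O.
Al2O3: 25.13/101.961 = 0.24647 mol → 0.49294 mol Al, 0.73941 mol O.
SiO2: 60.79/60.083 = 1.01177 mol → 1.01177 mol Si, 2.02354 mol O.
Total oxygen = 3.01145 mol. Normalization factor = 8/3.01145 = 2.65653.
Na per 8 O = 0.24912 × 2.65653 = 0.662.

0.662 Na apfu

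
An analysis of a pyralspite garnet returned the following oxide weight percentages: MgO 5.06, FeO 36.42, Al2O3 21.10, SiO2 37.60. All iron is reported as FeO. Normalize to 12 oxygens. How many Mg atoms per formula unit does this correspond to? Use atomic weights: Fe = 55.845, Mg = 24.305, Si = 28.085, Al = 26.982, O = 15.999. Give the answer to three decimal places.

0.601 Mg apfu

MgO (M=40.304): mol = 0.12555; Mg = 0.12555, O = 0.12555.
FeO (M=71.844): mol = 0.50693; Fe = 0.50693, O = 0.50693.
Al2O3 (M=101.961): mol = 0.20694; Al = 0.41388, O = 0.62082.
SiO2 (M=60.083): mol = 0.62580; Si = 0.62580, O = 1.25160.
ΣO = 2.50490; factor = 12/ΣO = 4.79061.
Mg apfu = 0.12555 × 4.79061 = 0.601.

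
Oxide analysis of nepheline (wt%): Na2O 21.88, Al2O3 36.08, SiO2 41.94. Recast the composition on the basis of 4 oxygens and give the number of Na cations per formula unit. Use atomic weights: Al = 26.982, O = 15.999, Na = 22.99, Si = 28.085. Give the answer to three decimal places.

1.005 Na apfu

Na2O: 21.88/61.979 = 0.35302 mol → 0.70604 mol Na, 0.35302 mol O.
Al2O3: 36.08/101.961 = 0.35386 mol → 0.70772 mol Al, 1.06158 mol O.
SiO2: 41.94/60.083 = 0.69803 mol → 0.69803 mol Si, 1.39606 mol O.
Total oxygen = 2.81066 mol. Normalization factor = 4/2.81066 = 1.42315.
Na per 4 O = 0.70604 × 1.42315 = 1.005.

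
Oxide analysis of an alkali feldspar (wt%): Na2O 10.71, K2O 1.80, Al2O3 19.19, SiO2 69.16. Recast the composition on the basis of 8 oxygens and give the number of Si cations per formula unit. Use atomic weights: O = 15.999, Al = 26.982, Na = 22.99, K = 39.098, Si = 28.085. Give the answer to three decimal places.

3.011 Si apfu

10.71 wt% Na2O ÷ 61.979 g/mol = 0.17280 mol, giving 0.34560 Na and 0.17280 O.
1.80 wt% K2O ÷ 94.195 g/mol = 0.01911 mol, giving 0.03822 K and 0.01911 O.
19.19 wt% Al2O3 ÷ 101.961 g/mol = 0.18821 mol, giving 0.37642 Al and 0.56463 O.
69.16 wt% SiO2 ÷ 60.083 g/mol = 1.15107 mol, giving 1.15107 Si and 2.30214 O.
Oxygen sums to 3.05868; scaling by 8/3.05868 = 2.61551 puts the formula on 8 O.
Si: 1.15107 × 2.61551 = 3.011 atoms per formula unit.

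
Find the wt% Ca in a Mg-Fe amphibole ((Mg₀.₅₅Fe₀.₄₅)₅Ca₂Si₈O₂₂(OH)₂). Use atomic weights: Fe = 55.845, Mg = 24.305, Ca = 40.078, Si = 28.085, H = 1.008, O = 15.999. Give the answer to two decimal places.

Formula mass = 2.75·24.305 + 2.25·55.845 + 2·40.078 + 8·28.085 + 24·15.999 + 2·1.008 = 883.318 g/mol, of which 80.156 g is Ca.
So Ca makes up 80.156/883.318 = 0.0907 of the mass, i.e. 9.07%.

9.07 weight percent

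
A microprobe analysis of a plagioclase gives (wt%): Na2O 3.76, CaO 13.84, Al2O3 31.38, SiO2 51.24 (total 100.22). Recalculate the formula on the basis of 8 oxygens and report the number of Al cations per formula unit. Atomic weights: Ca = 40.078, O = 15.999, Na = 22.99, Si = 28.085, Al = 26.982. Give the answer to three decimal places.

1.677 Al apfu

Na2O (M=61.979): mol = 0.06067; Na = 0.12134, O = 0.06067.
CaO (M=56.077): mol = 0.24680; Ca = 0.24680, O = 0.24680.
Al2O3 (M=101.961): mol = 0.30776; Al = 0.61552, O = 0.92328.
SiO2 (M=60.083): mol = 0.85282; Si = 0.85282, O = 1.70564.
ΣO = 2.93639; factor = 8/ΣO = 2.72443.
Al apfu = 0.61552 × 2.72443 = 1.677.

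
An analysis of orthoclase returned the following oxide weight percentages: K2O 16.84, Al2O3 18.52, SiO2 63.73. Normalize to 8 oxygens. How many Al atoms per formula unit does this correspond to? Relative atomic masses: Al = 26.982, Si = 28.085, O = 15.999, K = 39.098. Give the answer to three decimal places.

16.84 wt% K2O ÷ 94.195 g/mol = 0.17878 mol, giving 0.35756 K and 0.17878 O.
18.52 wt% Al2O3 ÷ 101.961 g/mol = 0.18164 mol, giving 0.36328 Al and 0.54492 O.
63.73 wt% SiO2 ÷ 60.083 g/mol = 1.06070 mol, giving 1.06070 Si and 2.12140 O.
Oxygen sums to 2.84510; scaling by 8/2.84510 = 2.81185 puts the formula on 8 O.
Al: 0.36328 × 2.81185 = 1.021 atoms per formula unit.

1.021 Al apfu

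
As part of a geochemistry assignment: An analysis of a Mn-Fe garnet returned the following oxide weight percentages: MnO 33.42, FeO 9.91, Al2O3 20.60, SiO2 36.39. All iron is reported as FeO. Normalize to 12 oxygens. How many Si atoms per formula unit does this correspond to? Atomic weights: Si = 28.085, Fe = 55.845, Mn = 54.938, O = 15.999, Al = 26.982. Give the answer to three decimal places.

33.42 wt% MnO ÷ 70.937 g/mol = 0.47112 mol, giving 0.47112 Mn and 0.47112 O.
9.91 wt% FeO ÷ 71.844 g/mol = 0.13794 mol, giving 0.13794 Fe and 0.13794 O.
20.60 wt% Al2O3 ÷ 101.961 g/mol = 0.20204 mol, giving 0.40408 Al and 0.60612 O.
36.39 wt% SiO2 ÷ 60.083 g/mol = 0.60566 mol, giving 0.60566 Si and 1.21132 O.
Oxygen sums to 2.42650; scaling by 12/2.42650 = 4.94539 puts the formula on 12 O.
Si: 0.60566 × 4.94539 = 2.995 atoms per formula unit.

2.995 Si apfu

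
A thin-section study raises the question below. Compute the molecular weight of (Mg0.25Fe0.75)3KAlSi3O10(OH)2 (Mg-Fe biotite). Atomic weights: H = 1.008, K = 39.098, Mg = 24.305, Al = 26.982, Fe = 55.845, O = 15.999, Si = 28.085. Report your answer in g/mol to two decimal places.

M = 0.75·24.305 + 2.25·55.845 + 1·39.098 + 1·26.982 + 3·28.085 + 12·15.999 + 2·1.008

488.22 g/mol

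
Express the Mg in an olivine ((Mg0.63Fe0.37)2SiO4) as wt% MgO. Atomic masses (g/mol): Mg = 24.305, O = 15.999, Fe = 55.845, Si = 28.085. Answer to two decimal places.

30.96 wt%

Formula mass = 164.031 g/mol.
1.26 Mg → 1.2600 mol MgO per formula unit; M(MgO) = 40.304, so MgO mass = 50.783 g.
50.783/164.031 × 100 = 30.96 wt%.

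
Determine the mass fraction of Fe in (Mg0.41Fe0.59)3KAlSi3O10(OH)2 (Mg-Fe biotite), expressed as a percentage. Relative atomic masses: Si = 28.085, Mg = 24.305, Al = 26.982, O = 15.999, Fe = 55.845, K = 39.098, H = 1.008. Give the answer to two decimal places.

Formula mass = 1.23·24.305 + 1.77·55.845 + 1·39.098 + 1·26.982 + 3·28.085 + 12·15.999 + 2·1.008 = 473.080 g/mol, of which 98.846 g is Fe.
So Fe makes up 98.846/473.080 = 0.2089 of the mass, i.e. 20.89%.

20.89 mass %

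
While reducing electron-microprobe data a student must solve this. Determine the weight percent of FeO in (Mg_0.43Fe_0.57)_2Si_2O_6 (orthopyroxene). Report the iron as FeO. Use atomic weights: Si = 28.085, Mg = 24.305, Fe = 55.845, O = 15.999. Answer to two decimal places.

Formula mass = 236.730 g/mol.
1.14 Fe → 1.1400 mol FeO per formula unit; M(FeO) = 71.844, so FeO mass = 81.902 g.
81.902/236.730 × 100 = 34.60 wt%.

34.60 wt%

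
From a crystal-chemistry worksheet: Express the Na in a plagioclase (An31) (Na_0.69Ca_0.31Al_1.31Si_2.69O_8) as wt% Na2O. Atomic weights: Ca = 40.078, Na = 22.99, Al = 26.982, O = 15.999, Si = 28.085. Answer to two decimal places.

M(Na_0.69Ca_0.31Al_1.31Si_2.69O_8) = 267.174 g/mol; M(Na2O) = 61.979 g/mol.
Moles Na2O per formula unit = 0.69 Na ÷ 2 = 0.3450.
Na2O fraction = (0.3450 × 61.979) / 267.174 = 21.383/267.174 = 0.0800.

8.00 wt%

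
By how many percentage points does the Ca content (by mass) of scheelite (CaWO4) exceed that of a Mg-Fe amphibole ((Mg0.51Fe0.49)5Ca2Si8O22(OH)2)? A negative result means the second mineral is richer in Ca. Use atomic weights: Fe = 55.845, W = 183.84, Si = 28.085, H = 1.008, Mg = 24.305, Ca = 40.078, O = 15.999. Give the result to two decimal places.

4.91 percentage points

First mineral: 40.078 g Ca in 287.914 g formula = 13.92 wt% Ca.
Second mineral: 80.156 g Ca in 889.626 g formula = 9.01 wt% Ca.
13.92% − 9.01% gives a difference of 4.91 percentage points.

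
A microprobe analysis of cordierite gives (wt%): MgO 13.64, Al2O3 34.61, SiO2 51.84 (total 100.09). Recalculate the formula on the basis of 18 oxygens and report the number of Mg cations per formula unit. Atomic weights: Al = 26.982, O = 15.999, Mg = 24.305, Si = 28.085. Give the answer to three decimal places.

MgO (M=40.304): mol = 0.33843; Mg = 0.33843, O = 0.33843.
Al2O3 (M=101.961): mol = 0.33944; Al = 0.67888, O = 1.01832.
SiO2 (M=60.083): mol = 0.86281; Si = 0.86281, O = 1.72562.
ΣO = 3.08237; factor = 18/ΣO = 5.83966.
Mg apfu = 0.33843 × 5.83966 = 1.976.

1.976 Mg apfu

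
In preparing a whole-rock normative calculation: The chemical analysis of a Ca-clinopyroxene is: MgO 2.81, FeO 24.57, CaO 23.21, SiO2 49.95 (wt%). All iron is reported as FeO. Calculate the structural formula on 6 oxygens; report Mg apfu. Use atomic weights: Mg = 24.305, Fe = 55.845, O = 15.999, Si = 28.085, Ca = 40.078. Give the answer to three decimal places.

0.168 Mg apfu

MgO: 2.81/40.304 = 0.06972 mol → 0.06972 mol Mg, 0.06972 mol O.
FeO: 24.57/71.844 = 0.34199 mol → 0.34199 mol Fe, 0.34199 mol O.
CaO: 23.21/56.077 = 0.41390 mol → 0.41390 mol Ca, 0.41390 mol O.
SiO2: 49.95/60.083 = 0.83135 mol → 0.83135 mol Si, 1.66270 mol O.
Total oxygen = 2.48831 mol. Normalization factor = 6/2.48831 = 2.41128.
Mg per 6 O = 0.06972 × 2.41128 = 0.168.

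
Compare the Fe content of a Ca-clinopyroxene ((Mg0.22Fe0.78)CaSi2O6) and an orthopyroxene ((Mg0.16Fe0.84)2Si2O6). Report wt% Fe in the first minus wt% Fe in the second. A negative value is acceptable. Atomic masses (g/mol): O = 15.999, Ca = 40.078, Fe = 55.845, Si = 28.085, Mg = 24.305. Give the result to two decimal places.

M((Mg0.22Fe0.78)CaSi2O6) = 241.148 g/mol, so wt% Fe = 43.559/241.148 × 100 = 18.06%.
M((Mg0.16Fe0.84)2Si2O6) = 253.761 g/mol, so wt% Fe = 93.820/253.761 × 100 = 36.97%.
18.06 − 36.97 = -18.91 pp.

-18.91 percentage points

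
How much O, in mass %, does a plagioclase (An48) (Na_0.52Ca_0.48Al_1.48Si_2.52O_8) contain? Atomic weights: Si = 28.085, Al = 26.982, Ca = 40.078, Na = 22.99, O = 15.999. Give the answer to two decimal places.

M(Na_0.52Ca_0.48Al_1.48Si_2.52O_8) = 269.892 g/mol.
O contributes 8 × 15.999 = 127.992 g per mole.
127.992/269.892 = 0.4742 → 47.42%.

47.42 mass %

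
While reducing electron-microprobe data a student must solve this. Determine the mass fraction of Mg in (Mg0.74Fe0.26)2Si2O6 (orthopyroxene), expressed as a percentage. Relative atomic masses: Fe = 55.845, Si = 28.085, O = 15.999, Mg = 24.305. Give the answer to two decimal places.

16.56 weight percent

Formula mass = 1.48×24.305 + 0.52×55.845 + 2×28.085 + 6×15.999 = 217.175 g/mol, of which 35.971 g is Mg.
So Mg makes up 35.971/217.175 = 0.1656 of the mass, i.e. 16.56%.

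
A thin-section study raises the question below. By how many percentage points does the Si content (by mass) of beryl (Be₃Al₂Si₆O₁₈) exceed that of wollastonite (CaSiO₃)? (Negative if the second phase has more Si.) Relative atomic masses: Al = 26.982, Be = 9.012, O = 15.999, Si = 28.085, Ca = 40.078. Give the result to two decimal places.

First mineral: 168.510 g Si in 537.492 g formula = 31.35 wt% Si.
Second mineral: 28.085 g Si in 116.160 g formula = 24.18 wt% Si.
31.35% − 24.18% gives a difference of 7.17 percentage points.

7.17 percentage points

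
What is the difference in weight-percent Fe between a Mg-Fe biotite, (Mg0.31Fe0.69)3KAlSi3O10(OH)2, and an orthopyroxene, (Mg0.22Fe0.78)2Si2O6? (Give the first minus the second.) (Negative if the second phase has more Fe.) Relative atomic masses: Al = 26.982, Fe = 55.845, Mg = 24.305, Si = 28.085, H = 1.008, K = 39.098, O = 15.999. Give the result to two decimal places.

First mineral: 115.599 g Fe in 482.542 g formula = 23.96 wt% Fe.
Second mineral: 87.118 g Fe in 249.976 g formula = 34.85 wt% Fe.
23.96% − 34.85% gives a difference of -10.89 percentage points.

-10.89 percentage points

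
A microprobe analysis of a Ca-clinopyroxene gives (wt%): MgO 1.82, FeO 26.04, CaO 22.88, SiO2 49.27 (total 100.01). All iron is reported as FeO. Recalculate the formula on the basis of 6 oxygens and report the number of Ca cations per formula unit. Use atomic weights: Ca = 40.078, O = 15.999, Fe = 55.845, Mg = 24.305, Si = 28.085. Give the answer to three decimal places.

0.997 Ca apfu

1.82 wt% MgO ÷ 40.304 g/mol = 0.04516 mol, giving 0.04516 Mg and 0.04516 O.
26.04 wt% FeO ÷ 71.844 g/mol = 0.36245 mol, giving 0.36245 Fe and 0.36245 O.
22.88 wt% CaO ÷ 56.077 g/mol = 0.40801 mol, giving 0.40801 Ca and 0.40801 O.
49.27 wt% SiO2 ÷ 60.083 g/mol = 0.82003 mol, giving 0.82003 Si and 1.64006 O.
Oxygen sums to 2.45568; scaling by 6/2.45568 = 2.44332 puts the formula on 6 O.
Ca: 0.40801 × 2.44332 = 0.997 atoms per formula unit.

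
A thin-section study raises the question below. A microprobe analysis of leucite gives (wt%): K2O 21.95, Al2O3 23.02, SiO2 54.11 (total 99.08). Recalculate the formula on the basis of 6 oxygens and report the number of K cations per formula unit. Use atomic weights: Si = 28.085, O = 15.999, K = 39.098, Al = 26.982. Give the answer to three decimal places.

K2O (M=94.195): mol = 0.23303; K = 0.46606, O = 0.23303.
Al2O3 (M=101.961): mol = 0.22577; Al = 0.45154, O = 0.67731.
SiO2 (M=60.083): mol = 0.90059; Si = 0.90059, O = 1.80118.
ΣO = 2.71152; factor = 6/ΣO = 2.21278.
K apfu = 0.46606 × 2.21278 = 1.031.

1.031 K apfu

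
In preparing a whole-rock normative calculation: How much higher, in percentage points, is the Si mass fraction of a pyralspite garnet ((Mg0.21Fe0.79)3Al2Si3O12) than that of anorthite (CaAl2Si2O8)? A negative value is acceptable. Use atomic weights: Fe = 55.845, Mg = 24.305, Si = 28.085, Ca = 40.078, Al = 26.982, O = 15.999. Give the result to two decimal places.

-2.56 percentage points

Si in (Mg0.21Fe0.79)3Al2Si3O12: molar mass 477.872 g/mol; 3×28.085 = 84.255 g → 17.63 wt%.
Si in CaAl2Si2O8: molar mass 278.204 g/mol; 2×28.085 = 56.170 g → 20.19 wt%.
Difference = 17.63 − 20.19 = -2.56 percentage points.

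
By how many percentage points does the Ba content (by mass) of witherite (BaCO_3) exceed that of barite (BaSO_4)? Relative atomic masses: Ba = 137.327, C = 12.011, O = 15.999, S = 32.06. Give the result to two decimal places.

M(BaCO_3) = 197.335 g/mol, so wt% Ba = 137.327/197.335 × 100 = 69.59%.
M(BaSO_4) = 233.383 g/mol, so wt% Ba = 137.327/233.383 × 100 = 58.84%.
69.59 − 58.84 = 10.75 pp.

10.75 percentage points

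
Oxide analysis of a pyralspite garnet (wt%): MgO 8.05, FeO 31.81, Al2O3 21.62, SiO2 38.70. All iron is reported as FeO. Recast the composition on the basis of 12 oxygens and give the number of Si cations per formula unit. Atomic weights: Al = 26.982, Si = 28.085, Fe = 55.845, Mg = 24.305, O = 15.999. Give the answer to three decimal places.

3.011 Si apfu

8.05 wt% MgO ÷ 40.304 g/mol = 0.19973 mol, giving 0.19973 Mg and 0.19973 O.
31.81 wt% FeO ÷ 71.844 g/mol = 0.44276 mol, giving 0.44276 Fe and 0.44276 O.
21.62 wt% Al2O3 ÷ 101.961 g/mol = 0.21204 mol, giving 0.42408 Al and 0.63612 O.
38.70 wt% SiO2 ÷ 60.083 g/mol = 0.64411 mol, giving 0.64411 Si and 1.28822 O.
Oxygen sums to 2.56683; scaling by 12/2.56683 = 4.67503 puts the formula on 12 O.
Si: 0.64411 × 4.67503 = 3.011 atoms per formula unit.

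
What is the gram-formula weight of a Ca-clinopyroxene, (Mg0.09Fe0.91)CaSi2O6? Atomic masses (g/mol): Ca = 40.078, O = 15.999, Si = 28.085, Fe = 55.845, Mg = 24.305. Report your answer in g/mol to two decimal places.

The formula mass is the sum 0.09·24.305 + 0.91·55.845 + 1·40.078 + 2·28.085 + 6·15.999.

245.25 g/mol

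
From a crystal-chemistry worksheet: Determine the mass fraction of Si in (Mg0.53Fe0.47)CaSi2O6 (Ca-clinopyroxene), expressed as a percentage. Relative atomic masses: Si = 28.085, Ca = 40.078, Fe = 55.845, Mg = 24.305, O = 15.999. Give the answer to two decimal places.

24.28 weight percent

Formula mass = 0.53×24.305 + 0.47×55.845 + 1×40.078 + 2×28.085 + 6×15.999 = 231.371 g/mol, of which 56.170 g is Si.
So Si makes up 56.170/231.371 = 0.2428 of the mass, i.e. 24.28%.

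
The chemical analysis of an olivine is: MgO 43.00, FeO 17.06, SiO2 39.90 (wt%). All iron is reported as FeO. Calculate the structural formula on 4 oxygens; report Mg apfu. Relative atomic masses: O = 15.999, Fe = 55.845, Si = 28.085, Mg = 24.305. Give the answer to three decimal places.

MgO (M=40.304): mol = 1.06689; Mg = 1.06689, O = 1.06689.
FeO (M=71.844): mol = 0.23746; Fe = 0.23746, O = 0.23746.
SiO2 (M=60.083): mol = 0.66408; Si = 0.66408, O = 1.32816.
ΣO = 2.63251; factor = 4/ΣO = 1.51946.
Mg apfu = 1.06689 × 1.51946 = 1.621.

1.621 Mg apfu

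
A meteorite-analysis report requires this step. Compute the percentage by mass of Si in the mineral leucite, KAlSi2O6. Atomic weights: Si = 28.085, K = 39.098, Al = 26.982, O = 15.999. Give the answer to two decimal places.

Molar mass of KAlSi2O6: 1×39.098 + 1×26.982 + 2×28.085 + 6×15.999 = 218.244 g/mol.
Mass of Si per formula unit: 2 × 28.085 = 56.170 g.
Weight fraction Si = 56.170 / 218.244 = 0.2574.

25.74 weight percent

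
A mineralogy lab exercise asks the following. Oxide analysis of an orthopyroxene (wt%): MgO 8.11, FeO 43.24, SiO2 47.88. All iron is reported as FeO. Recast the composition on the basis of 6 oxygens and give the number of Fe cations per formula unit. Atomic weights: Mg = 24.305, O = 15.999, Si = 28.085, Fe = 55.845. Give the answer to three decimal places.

1.507 Fe apfu

MgO: 8.11/40.304 = 0.20122 mol → 0.20122 mol Mg, 0.20122 mol O.
FeO: 43.24/71.844 = 0.60186 mol → 0.60186 mol Fe, 0.60186 mol O.
SiO2: 47.88/60.083 = 0.79690 mol → 0.79690 mol Si, 1.59380 mol O.
Total oxygen = 2.39688 mol. Normalization factor = 6/2.39688 = 2.50325.
Fe per 6 O = 0.60186 × 2.50325 = 1.507.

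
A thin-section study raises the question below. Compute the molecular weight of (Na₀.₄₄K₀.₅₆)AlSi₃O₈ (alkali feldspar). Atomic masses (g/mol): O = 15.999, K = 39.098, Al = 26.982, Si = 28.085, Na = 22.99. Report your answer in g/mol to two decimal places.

271.24 g/mol

Na: 0.44 × 22.99 = 10.1156
K: 0.56 × 39.098 = 21.8949
Al: 1 × 26.982 = 26.9820
Si: 3 × 28.085 = 84.2550
O: 8 × 15.999 = 127.9920
Summing the contributions gives the formula mass.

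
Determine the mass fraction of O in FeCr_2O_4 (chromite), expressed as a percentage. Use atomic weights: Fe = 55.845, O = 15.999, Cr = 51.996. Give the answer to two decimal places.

28.59 wt%

Formula mass = 1*55.845 + 2*51.996 + 4*15.999 = 223.833 g/mol, of which 63.996 g is O.
So O makes up 63.996/223.833 = 0.2859 of the mass, i.e. 28.59%.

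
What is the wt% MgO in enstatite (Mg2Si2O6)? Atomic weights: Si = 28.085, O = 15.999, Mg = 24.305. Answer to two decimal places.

40.15 wt%

Molar mass of Mg2Si2O6 = 2·24.305 + 2·28.085 + 6·15.999 = 200.774 g/mol.
Each formula unit contains 2 Mg, equivalent to 2/1 = 2.0000 mol MgO.
M(MgO) = 1×24.305 + 1×15.999 = 40.304 g/mol.
Mass of MgO per formula unit = 2.0000 × 40.304 = 80.608 g.
MgO wt% = 80.608 / 200.774 × 100 = 40.15%.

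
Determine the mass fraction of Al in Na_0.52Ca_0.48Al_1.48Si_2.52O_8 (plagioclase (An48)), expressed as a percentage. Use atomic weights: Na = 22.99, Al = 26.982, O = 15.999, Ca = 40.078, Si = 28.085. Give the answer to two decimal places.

M(Na_0.52Ca_0.48Al_1.48Si_2.52O_8) = 269.892 g/mol.
Al contributes 1.48 × 26.982 = 39.933 g per mole.
39.933/269.892 = 0.1480 → 14.80%.

14.80 mass %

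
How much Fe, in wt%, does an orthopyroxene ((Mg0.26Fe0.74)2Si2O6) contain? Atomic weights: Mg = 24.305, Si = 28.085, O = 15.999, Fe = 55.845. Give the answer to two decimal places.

33.40 wt%

Formula mass = 0.52×24.305 + 1.48×55.845 + 2×28.085 + 6×15.999 = 247.453 g/mol, of which 82.651 g is Fe.
So Fe makes up 82.651/247.453 = 0.3340 of the mass, i.e. 33.40%.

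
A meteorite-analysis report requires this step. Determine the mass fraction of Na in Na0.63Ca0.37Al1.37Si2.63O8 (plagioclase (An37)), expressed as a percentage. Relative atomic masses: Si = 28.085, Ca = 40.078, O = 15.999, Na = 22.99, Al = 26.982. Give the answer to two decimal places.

5.40 weight percent

Formula mass = 0.63·22.99 + 0.37·40.078 + 1.37·26.982 + 2.63·28.085 + 8·15.999 = 268.133 g/mol, of which 14.484 g is Na.
So Na makes up 14.484/268.133 = 0.0540 of the mass, i.e. 5.40%.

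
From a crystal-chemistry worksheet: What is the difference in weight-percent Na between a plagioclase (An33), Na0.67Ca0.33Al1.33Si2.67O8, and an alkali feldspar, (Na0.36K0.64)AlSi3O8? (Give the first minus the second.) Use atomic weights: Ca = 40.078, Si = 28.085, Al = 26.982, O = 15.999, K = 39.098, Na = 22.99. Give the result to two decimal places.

2.72 percentage points

First mineral: 15.403 g Na in 267.494 g formula = 5.76 wt% Na.
Second mineral: 8.276 g Na in 272.528 g formula = 3.04 wt% Na.
5.76% − 3.04% gives a difference of 2.72 percentage points.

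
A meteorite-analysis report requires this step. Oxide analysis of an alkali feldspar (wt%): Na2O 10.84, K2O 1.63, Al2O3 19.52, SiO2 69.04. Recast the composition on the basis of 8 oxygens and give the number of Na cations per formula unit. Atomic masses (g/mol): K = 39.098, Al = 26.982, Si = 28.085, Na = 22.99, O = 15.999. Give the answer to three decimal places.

0.913 Na apfu

Na2O: 10.84/61.979 = 0.17490 mol → 0.34980 mol Na, 0.17490 mol O.
K2O: 1.63/94.195 = 0.01730 mol → 0.03460 mol K, 0.01730 mol O.
Al2O3: 19.52/101.961 = 0.19145 mol → 0.38290 mol Al, 0.57435 mol O.
SiO2: 69.04/60.083 = 1.14908 mol → 1.14908 mol Si, 2.29816 mol O.
Total oxygen = 3.06471 mol. Normalization factor = 8/3.06471 = 2.61036.
Na per 8 O = 0.34980 × 2.61036 = 0.913.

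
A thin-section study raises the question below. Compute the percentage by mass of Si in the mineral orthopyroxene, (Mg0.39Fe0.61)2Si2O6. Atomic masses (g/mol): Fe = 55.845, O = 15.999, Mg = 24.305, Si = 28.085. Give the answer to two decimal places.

23.48 mass %

M((Mg0.39Fe0.61)2Si2O6) = 239.253 g/mol.
Si contributes 2 × 28.085 = 56.170 g per mole.
56.170/239.253 = 0.2348 → 23.48%.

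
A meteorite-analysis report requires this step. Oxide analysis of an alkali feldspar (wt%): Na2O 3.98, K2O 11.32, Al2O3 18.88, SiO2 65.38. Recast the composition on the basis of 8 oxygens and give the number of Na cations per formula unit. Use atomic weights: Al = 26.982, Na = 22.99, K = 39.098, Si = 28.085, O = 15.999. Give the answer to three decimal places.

0.352 Na apfu

Na2O: 3.98/61.979 = 0.06422 mol → 0.12844 mol Na, 0.06422 mol O.
K2O: 11.32/94.195 = 0.12018 mol → 0.24036 mol K, 0.12018 mol O.
Al2O3: 18.88/101.961 = 0.18517 mol → 0.37034 mol Al, 0.55551 mol O.
SiO2: 65.38/60.083 = 1.08816 mol → 1.08816 mol Si, 2.17632 mol O.
Total oxygen = 2.91623 mol. Normalization factor = 8/2.91623 = 2.74327.
Na per 8 O = 0.12844 × 2.74327 = 0.352.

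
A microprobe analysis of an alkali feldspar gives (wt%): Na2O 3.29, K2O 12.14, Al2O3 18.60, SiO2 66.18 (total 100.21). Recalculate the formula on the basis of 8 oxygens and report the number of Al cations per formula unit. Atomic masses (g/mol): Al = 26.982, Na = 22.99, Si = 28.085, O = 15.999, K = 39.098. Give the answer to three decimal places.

Na2O (M=61.979): mol = 0.05308; Na = 0.10616, O = 0.05308.
K2O (M=94.195): mol = 0.12888; K = 0.25776, O = 0.12888.
Al2O3 (M=101.961): mol = 0.18242; Al = 0.36484, O = 0.54726.
SiO2 (M=60.083): mol = 1.10148; Si = 1.10148, O = 2.20296.
ΣO = 2.93218; factor = 8/ΣO = 2.72835.
Al apfu = 0.36484 × 2.72835 = 0.995.

0.995 Al apfu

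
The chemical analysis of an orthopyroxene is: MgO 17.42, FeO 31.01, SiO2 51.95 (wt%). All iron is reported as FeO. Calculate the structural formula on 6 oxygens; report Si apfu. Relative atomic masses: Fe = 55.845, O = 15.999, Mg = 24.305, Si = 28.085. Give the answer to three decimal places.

MgO: 17.42/40.304 = 0.43222 mol → 0.43222 mol Mg, 0.43222 mol O.
FeO: 31.01/71.844 = 0.43163 mol → 0.43163 mol Fe, 0.43163 mol O.
SiO2: 51.95/60.083 = 0.86464 mol → 0.86464 mol Si, 1.72928 mol O.
Total oxygen = 2.59313 mol. Normalization factor = 6/2.59313 = 2.31381.
Si per 6 O = 0.86464 × 2.31381 = 2.001.

2.001 Si apfu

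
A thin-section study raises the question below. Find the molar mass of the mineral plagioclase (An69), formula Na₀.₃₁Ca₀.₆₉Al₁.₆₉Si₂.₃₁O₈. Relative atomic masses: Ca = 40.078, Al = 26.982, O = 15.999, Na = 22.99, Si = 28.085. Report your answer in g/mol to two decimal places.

273.25 g/mol

M = 0.31(22.99) + 0.69(40.078) + 1.69(26.982) + 2.31(28.085) + 8(15.999)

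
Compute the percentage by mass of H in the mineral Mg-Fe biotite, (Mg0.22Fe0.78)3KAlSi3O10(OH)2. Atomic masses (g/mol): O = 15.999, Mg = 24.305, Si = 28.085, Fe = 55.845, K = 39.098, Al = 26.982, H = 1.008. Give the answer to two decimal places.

0.41 weight percent

M((Mg0.22Fe0.78)3KAlSi3O10(OH)2) = 491.058 g/mol.
H contributes 2 × 1.008 = 2.016 g per mole.
2.016/491.058 = 0.0041 → 0.41%.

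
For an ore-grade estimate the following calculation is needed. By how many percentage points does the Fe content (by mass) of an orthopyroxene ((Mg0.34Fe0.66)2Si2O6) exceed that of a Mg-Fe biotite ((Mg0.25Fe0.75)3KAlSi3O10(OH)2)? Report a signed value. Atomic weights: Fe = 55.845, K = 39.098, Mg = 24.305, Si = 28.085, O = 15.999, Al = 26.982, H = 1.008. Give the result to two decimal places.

4.67 percentage points

Fe in (Mg0.34Fe0.66)2Si2O6: molar mass 242.407 g/mol; 1.32×55.845 = 73.715 g → 30.41 wt%.
Fe in (Mg0.25Fe0.75)3KAlSi3O10(OH)2: molar mass 488.219 g/mol; 2.25×55.845 = 125.651 g → 25.74 wt%.
Difference = 30.41 − 25.74 = 4.67 percentage points.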